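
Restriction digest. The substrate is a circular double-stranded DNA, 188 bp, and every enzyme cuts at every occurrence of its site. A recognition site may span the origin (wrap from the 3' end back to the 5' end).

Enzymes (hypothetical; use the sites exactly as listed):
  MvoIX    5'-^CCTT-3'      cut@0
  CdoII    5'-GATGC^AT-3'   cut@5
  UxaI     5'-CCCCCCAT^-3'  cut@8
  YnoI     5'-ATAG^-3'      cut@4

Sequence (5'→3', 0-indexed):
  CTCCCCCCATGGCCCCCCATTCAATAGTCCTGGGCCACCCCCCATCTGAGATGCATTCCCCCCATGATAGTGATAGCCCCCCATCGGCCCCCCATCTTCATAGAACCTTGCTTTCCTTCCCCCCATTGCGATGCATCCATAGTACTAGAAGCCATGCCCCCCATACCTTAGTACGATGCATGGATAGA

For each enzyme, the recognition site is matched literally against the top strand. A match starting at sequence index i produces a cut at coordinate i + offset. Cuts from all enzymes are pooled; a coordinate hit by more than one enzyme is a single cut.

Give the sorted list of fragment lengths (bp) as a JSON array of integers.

[1,2,5,6,7,8,8,8,8,8,9,9,10,11,11,11,12,14,18,22]

Site scan:
  MvoIX CCTT/0: at [105, 114, 165] ⇒ [105, 114, 165]
  CdoII GATGCAT/5: at [49, 129, 174] ⇒ [54, 134, 179]
  UxaI CCCCCCAT/8: at [2, 12, 37, 57, 76, 87, 118, 156] ⇒ [10, 20, 45, 65, 84, 95, 126, 164]
  YnoI ATAG/4: at [23, 66, 72, 99, 138, 183] ⇒ [27, 70, 76, 103, 142, 187]

All cut coordinates (distinct, sorted): [10, 20, 27, 45, 54, 65, 70, 76, 84, 95, 103, 105, 114, 126, 134, 142, 164, 165, 179, 187]

Fragments:
  10→20: 10 bp
  20→27: 7 bp
  27→45: 18 bp
  45→54: 9 bp
  54→65: 11 bp
  65→70: 5 bp
  70→76: 6 bp
  76→84: 8 bp
  84→95: 11 bp
  95→103: 8 bp
  103→105: 2 bp
  105→114: 9 bp
  114→126: 12 bp
  126→134: 8 bp
  134→142: 8 bp
  142→164: 22 bp
  164→165: 1 bp
  165→179: 14 bp
  179→187: 8 bp
  187→10 (wrap): 188-187+10 = 11 bp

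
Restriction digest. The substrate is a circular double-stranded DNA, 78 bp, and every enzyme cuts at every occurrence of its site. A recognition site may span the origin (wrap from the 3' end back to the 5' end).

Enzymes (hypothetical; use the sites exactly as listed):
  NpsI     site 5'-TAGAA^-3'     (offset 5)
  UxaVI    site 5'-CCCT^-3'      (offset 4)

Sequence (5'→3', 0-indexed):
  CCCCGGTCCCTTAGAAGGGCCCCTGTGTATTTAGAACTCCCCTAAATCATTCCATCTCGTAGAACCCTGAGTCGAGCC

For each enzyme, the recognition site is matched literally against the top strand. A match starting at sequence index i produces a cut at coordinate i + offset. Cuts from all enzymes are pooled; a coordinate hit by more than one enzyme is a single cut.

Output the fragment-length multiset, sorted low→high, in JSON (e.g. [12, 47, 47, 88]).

Per-enzyme occurrences:
  NpsI (TAGAA, off=5): starts [11, 31, 59] → cuts [16, 36, 64]
  UxaVI (CCCT, off=4): starts [7, 20, 39, 64] → cuts [11, 24, 43, 68]

Pooled cuts: [11, 16, 24, 36, 43, 64, 68]

Fragments:
  11→16: 5 bp
  16→24: 8 bp
  24→36: 12 bp
  36→43: 7 bp
  43→64: 21 bp
  64→68: 4 bp
  68→11 (wrap): 78-68+11 = 21 bp

[4,5,7,8,12,21,21]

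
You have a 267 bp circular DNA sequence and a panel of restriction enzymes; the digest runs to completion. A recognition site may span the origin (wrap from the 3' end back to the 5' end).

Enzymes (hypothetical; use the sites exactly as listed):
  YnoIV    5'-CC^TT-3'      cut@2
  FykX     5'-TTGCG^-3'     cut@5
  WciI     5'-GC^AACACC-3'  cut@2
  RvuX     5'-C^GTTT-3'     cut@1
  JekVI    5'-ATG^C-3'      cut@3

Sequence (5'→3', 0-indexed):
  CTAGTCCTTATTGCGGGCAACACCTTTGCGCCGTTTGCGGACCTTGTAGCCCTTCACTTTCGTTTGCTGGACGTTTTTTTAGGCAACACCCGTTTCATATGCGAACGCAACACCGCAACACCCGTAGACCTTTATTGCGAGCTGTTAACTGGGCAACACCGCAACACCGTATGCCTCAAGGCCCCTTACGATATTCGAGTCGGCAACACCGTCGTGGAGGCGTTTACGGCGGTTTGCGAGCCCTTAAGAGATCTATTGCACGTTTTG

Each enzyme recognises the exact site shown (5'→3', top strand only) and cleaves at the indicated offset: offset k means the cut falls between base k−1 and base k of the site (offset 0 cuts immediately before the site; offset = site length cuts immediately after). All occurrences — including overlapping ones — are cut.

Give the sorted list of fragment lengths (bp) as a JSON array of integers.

Scan for sites:
  YnoIV (CCTT, off=2): starts [5, 22, 41, 50, 128, 183, 241] → cuts [7, 24, 43, 52, 130, 185, 243]
  FykX (TTGCG, off=5): starts [10, 25, 34, 134, 233] → cuts [15, 30, 39, 139, 238]
  WciI (GCAACACC, off=2): starts [16, 82, 106, 114, 152, 160, 202] → cuts [18, 84, 108, 116, 154, 162, 204]
  RvuX (CGTTT, off=1): starts [31, 60, 71, 90, 220, 260] → cuts [32, 61, 72, 91, 221, 261]
  JekVI (ATGC, off=3): starts [98, 170] → cuts [101, 173]

All cut coordinates (distinct, sorted): [7, 15, 18, 24, 30, 32, 39, 43, 52, 61, 72, 84, 91, 101, 108, 116, 130, 139, 154, 162, 173, 185, 204, 221, 238, 243, 261]

Fragment lengths:
  7→15: 8 bp
  15→18: 3 bp
  18→24: 6 bp
  24→30: 6 bp
  30→32: 2 bp
  32→39: 7 bp
  39→43: 4 bp
  43→52: 9 bp
  52→61: 9 bp
  61→72: 11 bp
  72→84: 12 bp
  84→91: 7 bp
  91→101: 10 bp
  101→108: 7 bp
  108→116: 8 bp
  116→130: 14 bp
  130→139: 9 bp
  139→154: 15 bp
  154→162: 8 bp
  162→173: 11 bp
  173→185: 12 bp
  185→204: 19 bp
  204→221: 17 bp
  221→238: 17 bp
  238→243: 5 bp
  243→261: 18 bp
  261→7 (wrap): 267-261+7 = 13 bp

[2,3,4,5,6,6,7,7,7,8,8,8,9,9,9,10,11,11,12,12,13,14,15,17,17,18,19]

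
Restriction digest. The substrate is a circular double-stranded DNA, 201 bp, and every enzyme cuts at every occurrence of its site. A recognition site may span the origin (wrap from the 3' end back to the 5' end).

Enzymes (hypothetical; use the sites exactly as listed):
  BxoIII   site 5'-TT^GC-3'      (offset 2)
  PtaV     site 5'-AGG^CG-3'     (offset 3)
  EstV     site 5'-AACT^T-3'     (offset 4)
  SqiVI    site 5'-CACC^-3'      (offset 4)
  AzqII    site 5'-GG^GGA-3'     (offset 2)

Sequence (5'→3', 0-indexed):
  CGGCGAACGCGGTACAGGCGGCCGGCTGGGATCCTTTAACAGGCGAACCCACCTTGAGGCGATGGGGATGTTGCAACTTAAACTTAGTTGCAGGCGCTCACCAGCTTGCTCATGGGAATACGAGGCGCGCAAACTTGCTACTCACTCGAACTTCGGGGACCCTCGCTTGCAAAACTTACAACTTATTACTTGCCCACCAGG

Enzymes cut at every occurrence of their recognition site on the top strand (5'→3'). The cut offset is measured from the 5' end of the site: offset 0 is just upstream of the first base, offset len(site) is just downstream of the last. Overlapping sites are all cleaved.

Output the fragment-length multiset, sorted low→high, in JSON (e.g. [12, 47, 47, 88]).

[1,3,4,5,5,5,6,6,6,6,7,7,7,8,8,8,10,10,12,16,18,18,25]

Scan for sites:
  BxoIII (TTGC, off=2): starts [70, 87, 105, 134, 166, 189] → cuts [72, 89, 107, 136, 168, 191]
  PtaV (AGGCG, off=3): starts [15, 40, 56, 91, 122, 198] → cuts [0, 18, 43, 59, 94, 125]
  EstV (AACTT, off=4): starts [74, 80, 131, 148, 172, 179] → cuts [78, 84, 135, 152, 176, 183]
  SqiVI (CACC, off=4): starts [49, 98, 194] → cuts [53, 102, 198]
  AzqII (GGGGA, off=2): starts [63, 154] → cuts [65, 156]

All cut coordinates (distinct, sorted): [0, 18, 43, 53, 59, 65, 72, 78, 84, 89, 94, 102, 107, 125, 135, 136, 152, 156, 168, 176, 183, 191, 198]

Fragment lengths:
  0→18: 18 bp
  18→43: 25 bp
  43→53: 10 bp
  53→59: 6 bp
  59→65: 6 bp
  65→72: 7 bp
  72→78: 6 bp
  78→84: 6 bp
  84→89: 5 bp
  89→94: 5 bp
  94→102: 8 bp
  102→107: 5 bp
  107→125: 18 bp
  125→135: 10 bp
  135→136: 1 bp
  136→152: 16 bp
  152→156: 4 bp
  156→168: 12 bp
  168→176: 8 bp
  176→183: 7 bp
  183→191: 8 bp
  191→198: 7 bp
  198→0 (wrap): 201-198+0 = 3 bp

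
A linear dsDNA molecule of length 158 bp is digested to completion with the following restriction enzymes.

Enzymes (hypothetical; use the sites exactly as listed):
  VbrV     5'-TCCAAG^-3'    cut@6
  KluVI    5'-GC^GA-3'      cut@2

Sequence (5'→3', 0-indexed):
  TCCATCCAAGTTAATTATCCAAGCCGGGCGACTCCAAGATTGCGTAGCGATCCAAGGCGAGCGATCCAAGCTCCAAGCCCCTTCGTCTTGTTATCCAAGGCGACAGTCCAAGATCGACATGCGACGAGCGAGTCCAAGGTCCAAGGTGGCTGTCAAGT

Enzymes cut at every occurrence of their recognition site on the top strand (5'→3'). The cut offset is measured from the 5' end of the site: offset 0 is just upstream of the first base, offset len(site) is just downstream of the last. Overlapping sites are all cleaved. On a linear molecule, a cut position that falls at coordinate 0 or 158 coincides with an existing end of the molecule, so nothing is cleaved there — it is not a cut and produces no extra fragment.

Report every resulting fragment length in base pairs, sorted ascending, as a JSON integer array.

[2,2,4,6,7,7,7,8,8,9,9,10,10,10,11,13,13,22]

Site scan:
  VbrV (TCCAAG, off=6): starts [4, 17, 32, 50, 64, 71, 93, 106, 132, 139] → cuts [10, 23, 38, 56, 70, 77, 99, 112, 138, 145]
  KluVI (GCGA, off=2): starts [27, 46, 56, 60, 99, 120, 127] → cuts [29, 48, 58, 62, 101, 122, 129]

Pooled cuts: [10, 23, 29, 38, 48, 56, 58, 62, 70, 77, 99, 101, 112, 122, 129, 138, 145]

Fragments:
  [0,10): 10 bp
  [10,23): 13 bp
  [23,29): 6 bp
  [29,38): 9 bp
  [38,48): 10 bp
  [48,56): 8 bp
  [56,58): 2 bp
  [58,62): 4 bp
  [62,70): 8 bp
  [70,77): 7 bp
  [77,99): 22 bp
  [99,101): 2 bp
  [101,112): 11 bp
  [112,122): 10 bp
  [122,129): 7 bp
  [129,138): 9 bp
  [138,145): 7 bp
  [145,158): 13 bp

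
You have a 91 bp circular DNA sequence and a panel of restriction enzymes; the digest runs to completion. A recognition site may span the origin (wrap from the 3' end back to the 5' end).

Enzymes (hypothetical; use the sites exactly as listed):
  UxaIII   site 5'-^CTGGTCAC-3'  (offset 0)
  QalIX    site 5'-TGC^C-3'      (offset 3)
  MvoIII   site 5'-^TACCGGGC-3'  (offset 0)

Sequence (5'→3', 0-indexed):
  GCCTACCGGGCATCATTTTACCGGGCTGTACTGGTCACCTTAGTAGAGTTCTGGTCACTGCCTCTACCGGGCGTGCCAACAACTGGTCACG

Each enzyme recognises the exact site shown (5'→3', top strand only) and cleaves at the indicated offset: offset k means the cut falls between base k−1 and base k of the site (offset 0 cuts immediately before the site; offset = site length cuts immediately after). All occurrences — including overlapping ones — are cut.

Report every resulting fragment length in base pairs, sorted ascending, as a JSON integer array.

Per-enzyme occurrences:
  UxaIII (CTGGTCAC, off=0): starts [30, 50, 82] → cuts [30, 50, 82]
  QalIX (TGCC, off=3): starts [58, 73] → cuts [61, 76]
  MvoIII (TACCGGGC, off=0): starts [3, 18, 64] → cuts [3, 18, 64]

All cut coordinates (distinct, sorted): [3, 18, 30, 50, 61, 64, 76, 82]

Fragments:
  3→18: 15 bp
  18→30: 12 bp
  30→50: 20 bp
  50→61: 11 bp
  61→64: 3 bp
  64→76: 12 bp
  76→82: 6 bp
  82→3 (wrap): 91-82+3 = 12 bp

[3,6,11,12,12,12,15,20]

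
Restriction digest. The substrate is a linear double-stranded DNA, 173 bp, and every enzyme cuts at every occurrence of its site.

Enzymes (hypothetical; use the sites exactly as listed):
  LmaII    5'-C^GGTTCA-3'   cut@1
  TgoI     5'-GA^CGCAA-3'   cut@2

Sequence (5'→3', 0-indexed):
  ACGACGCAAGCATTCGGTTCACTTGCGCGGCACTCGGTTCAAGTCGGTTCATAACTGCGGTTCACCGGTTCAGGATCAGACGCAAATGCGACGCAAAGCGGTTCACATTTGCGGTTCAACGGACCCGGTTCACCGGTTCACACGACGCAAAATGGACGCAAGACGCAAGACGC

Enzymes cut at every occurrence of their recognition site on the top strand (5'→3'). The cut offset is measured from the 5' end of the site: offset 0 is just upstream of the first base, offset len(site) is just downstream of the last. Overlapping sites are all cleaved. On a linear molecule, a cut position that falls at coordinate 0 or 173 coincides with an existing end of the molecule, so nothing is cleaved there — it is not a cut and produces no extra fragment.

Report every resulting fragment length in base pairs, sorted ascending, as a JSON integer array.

[4,7,8,8,8,10,10,11,11,11,11,13,13,14,14,20]

Scan for sites:
  LmaII CGGTTCA/1: at [14, 34, 44, 57, 65, 98, 111, 125, 133] ⇒ [15, 35, 45, 58, 66, 99, 112, 126, 134]
  TgoI GACGCAA/2: at [2, 78, 89, 143, 154, 161] ⇒ [4, 80, 91, 145, 156, 163]

All cut coordinates (distinct, sorted): [4, 15, 35, 45, 58, 66, 80, 91, 99, 112, 126, 134, 145, 156, 163]

Fragment lengths:
  [0,4): 4 bp
  [4,15): 11 bp
  [15,35): 20 bp
  [35,45): 10 bp
  [45,58): 13 bp
  [58,66): 8 bp
  [66,80): 14 bp
  [80,91): 11 bp
  [91,99): 8 bp
  [99,112): 13 bp
  [112,126): 14 bp
  [126,134): 8 bp
  [134,145): 11 bp
  [145,156): 11 bp
  [156,163): 7 bp
  [163,173): 10 bp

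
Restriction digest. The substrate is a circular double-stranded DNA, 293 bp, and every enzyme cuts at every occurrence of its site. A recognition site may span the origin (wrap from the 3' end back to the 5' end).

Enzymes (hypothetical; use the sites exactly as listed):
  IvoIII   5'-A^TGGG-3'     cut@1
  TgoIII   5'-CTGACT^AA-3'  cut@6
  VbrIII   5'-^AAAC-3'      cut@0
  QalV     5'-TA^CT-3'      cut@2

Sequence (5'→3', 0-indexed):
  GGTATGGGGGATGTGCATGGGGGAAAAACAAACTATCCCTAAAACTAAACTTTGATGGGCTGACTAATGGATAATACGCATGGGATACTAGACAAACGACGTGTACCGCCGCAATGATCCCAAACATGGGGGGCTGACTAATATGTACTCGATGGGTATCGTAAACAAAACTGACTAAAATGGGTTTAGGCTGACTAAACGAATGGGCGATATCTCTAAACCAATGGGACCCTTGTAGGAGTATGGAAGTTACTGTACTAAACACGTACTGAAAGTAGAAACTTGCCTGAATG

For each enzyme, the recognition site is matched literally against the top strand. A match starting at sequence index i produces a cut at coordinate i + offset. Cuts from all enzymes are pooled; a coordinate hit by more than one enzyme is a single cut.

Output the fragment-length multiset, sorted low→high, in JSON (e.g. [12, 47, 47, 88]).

Scan for sites:
  IvoIII (ATGGG, off=1): starts [3, 16, 54, 79, 125, 151, 179, 202, 223, 290] → cuts [4, 17, 55, 80, 126, 152, 180, 203, 224, 291]
  TgoIII (CTGACTAA, off=6): starts [59, 133, 170, 190] → cuts [65, 139, 176, 196]
  VbrIII (AAAC, off=0): starts [25, 29, 41, 46, 93, 121, 162, 167, 196, 217, 259, 278] → cuts [25, 29, 41, 46, 93, 121, 162, 167, 196, 217, 259, 278]
  QalV (TACT, off=2): starts [85, 145, 250, 255, 266] → cuts [87, 147, 252, 257, 268]

Pooled cuts: [4, 17, 25, 29, 41, 46, 55, 65, 80, 87, 93, 121, 126, 139, 147, 152, 162, 167, 176, 180, 196, 203, 217, 224, 252, 257, 259, 268, 278, 291]

Fragment lengths:
  4→17: 13 bp
  17→25: 8 bp
  25→29: 4 bp
  29→41: 12 bp
  41→46: 5 bp
  46→55: 9 bp
  55→65: 10 bp
  65→80: 15 bp
  80→87: 7 bp
  87→93: 6 bp
  93→121: 28 bp
  121→126: 5 bp
  126→139: 13 bp
  139→147: 8 bp
  147→152: 5 bp
  152→162: 10 bp
  162→167: 5 bp
  167→176: 9 bp
  176→180: 4 bp
  180→196: 16 bp
  196→203: 7 bp
  203→217: 14 bp
  217→224: 7 bp
  224→252: 28 bp
  252→257: 5 bp
  257→259: 2 bp
  259→268: 9 bp
  268→278: 10 bp
  278→291: 13 bp
  291→4 (wrap): 293-291+4 = 6 bp

[2,4,4,5,5,5,5,5,6,6,7,7,7,8,8,9,9,9,10,10,10,12,13,13,13,14,15,16,28,28]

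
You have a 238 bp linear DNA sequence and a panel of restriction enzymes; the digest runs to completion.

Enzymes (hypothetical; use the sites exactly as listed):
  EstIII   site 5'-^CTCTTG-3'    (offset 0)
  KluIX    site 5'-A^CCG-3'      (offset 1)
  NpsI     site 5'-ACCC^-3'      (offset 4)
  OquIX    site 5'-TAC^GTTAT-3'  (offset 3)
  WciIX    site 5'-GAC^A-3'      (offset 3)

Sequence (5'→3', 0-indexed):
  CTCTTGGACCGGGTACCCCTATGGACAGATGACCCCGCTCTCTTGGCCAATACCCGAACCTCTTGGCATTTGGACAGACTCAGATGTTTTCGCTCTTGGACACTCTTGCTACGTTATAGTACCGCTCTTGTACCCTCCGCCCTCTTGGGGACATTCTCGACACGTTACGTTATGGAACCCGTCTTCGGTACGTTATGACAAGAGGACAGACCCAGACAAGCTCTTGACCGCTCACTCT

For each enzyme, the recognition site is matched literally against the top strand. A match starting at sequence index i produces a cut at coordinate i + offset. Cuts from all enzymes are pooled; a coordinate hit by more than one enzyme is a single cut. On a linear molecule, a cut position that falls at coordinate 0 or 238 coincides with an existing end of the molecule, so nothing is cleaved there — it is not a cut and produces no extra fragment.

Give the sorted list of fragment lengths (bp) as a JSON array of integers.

[1,3,3,4,4,4,6,6,7,7,8,8,8,8,9,9,9,9,10,10,11,11,11,11,12,16,16,17]

Scan for sites:
  EstIII CTCTTG/0: at [0, 39, 59, 92, 102, 124, 141, 220] ⇒ [39, 59, 92, 102, 124, 141, 220] (position 0 is a terminus of the linear molecule — no cut)
  KluIX ACCG/1: at [7, 120, 226] ⇒ [8, 121, 227]
  NpsI ACCC/4: at [14, 31, 51, 131, 176, 209] ⇒ [18, 35, 55, 135, 180, 213]
  OquIX TACGTTAT/3: at [109, 165, 188] ⇒ [112, 168, 191]
  WciIX GACA/3: at [23, 72, 98, 149, 158, 196, 204, 214] ⇒ [26, 75, 101, 152, 161, 199, 207, 217]

All cut coordinates (distinct, sorted): [8, 18, 26, 35, 39, 55, 59, 75, 92, 101, 102, 112, 121, 124, 135, 141, 152, 161, 168, 180, 191, 199, 207, 213, 217, 220, 227]

Fragment lengths:
  [0,8): 8 bp
  [8,18): 10 bp
  [18,26): 8 bp
  [26,35): 9 bp
  [35,39): 4 bp
  [39,55): 16 bp
  [55,59): 4 bp
  [59,75): 16 bp
  [75,92): 17 bp
  [92,101): 9 bp
  [101,102): 1 bp
  [102,112): 10 bp
  [112,121): 9 bp
  [121,124): 3 bp
  [124,135): 11 bp
  [135,141): 6 bp
  [141,152): 11 bp
  [152,161): 9 bp
  [161,168): 7 bp
  [168,180): 12 bp
  [180,191): 11 bp
  [191,199): 8 bp
  [199,207): 8 bp
  [207,213): 6 bp
  [213,217): 4 bp
  [217,220): 3 bp
  [220,227): 7 bp
  [227,238): 11 bp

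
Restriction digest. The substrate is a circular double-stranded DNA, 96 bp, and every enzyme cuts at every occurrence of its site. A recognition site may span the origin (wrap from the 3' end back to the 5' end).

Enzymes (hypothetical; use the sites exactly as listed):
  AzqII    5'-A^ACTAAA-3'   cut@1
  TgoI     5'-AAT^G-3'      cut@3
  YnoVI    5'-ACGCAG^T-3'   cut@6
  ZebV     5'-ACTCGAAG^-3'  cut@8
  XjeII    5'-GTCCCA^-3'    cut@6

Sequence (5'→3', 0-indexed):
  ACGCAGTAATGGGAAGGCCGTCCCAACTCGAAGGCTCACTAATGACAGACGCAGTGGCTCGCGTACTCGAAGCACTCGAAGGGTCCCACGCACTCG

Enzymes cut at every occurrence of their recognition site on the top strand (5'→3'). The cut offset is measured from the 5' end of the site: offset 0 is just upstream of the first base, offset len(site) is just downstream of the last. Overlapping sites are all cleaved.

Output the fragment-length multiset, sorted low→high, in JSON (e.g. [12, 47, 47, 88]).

[4,7,8,9,10,11,14,15,18]

Site scan:
  AzqII (AACTAAA, off=1): no sites
  TgoI AATG/3: at [7, 40] ⇒ [10, 43]
  YnoVI ACGCAGT/6: at [0, 48] ⇒ [6, 54]
  ZebV ACTCGAAG/8: at [25, 64, 73] ⇒ [33, 72, 81]
  XjeII GTCCCA/6: at [19, 82] ⇒ [25, 88]

All cut coordinates (distinct, sorted): [6, 10, 25, 33, 43, 54, 72, 81, 88]

Fragments:
  6→10: 4 bp
  10→25: 15 bp
  25→33: 8 bp
  33→43: 10 bp
  43→54: 11 bp
  54→72: 18 bp
  72→81: 9 bp
  81→88: 7 bp
  88→6 (wrap): 96-88+6 = 14 bp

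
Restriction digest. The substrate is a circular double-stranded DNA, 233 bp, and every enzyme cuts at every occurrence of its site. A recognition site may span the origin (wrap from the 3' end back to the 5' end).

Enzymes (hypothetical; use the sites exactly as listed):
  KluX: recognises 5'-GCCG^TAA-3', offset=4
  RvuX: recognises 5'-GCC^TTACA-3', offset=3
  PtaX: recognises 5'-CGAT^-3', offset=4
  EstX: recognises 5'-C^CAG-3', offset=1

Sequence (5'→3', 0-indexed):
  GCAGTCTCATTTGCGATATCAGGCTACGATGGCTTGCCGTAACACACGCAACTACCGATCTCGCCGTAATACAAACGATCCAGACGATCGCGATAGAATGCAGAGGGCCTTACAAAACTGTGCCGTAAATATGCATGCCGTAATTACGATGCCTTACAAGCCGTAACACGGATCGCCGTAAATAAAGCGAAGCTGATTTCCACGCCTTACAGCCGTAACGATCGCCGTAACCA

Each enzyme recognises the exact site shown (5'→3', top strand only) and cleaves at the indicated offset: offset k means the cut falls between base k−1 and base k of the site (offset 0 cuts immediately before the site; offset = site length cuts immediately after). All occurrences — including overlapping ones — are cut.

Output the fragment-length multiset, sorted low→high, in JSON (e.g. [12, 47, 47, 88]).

[1,3,4,5,6,7,7,8,9,9,10,10,13,13,15,15,15,16,19,20,28]

Site scan:
  KluX (GCCGTAA, off=4): starts [35, 62, 121, 136, 159, 174, 211, 223] → cuts [39, 66, 125, 140, 163, 178, 215, 227]
  RvuX (GCCTTACA, off=3): starts [106, 150, 203] → cuts [109, 153, 206]
  PtaX (CGAT, off=4): starts [13, 26, 55, 75, 84, 90, 146, 218] → cuts [17, 30, 59, 79, 88, 94, 150, 222]
  EstX (CCAG, off=1): starts [79, 230] → cuts [80, 231]

Pooled cuts: [17, 30, 39, 59, 66, 79, 80, 88, 94, 109, 125, 140, 150, 153, 163, 178, 206, 215, 222, 227, 231]

Fragments:
  17→30: 13 bp
  30→39: 9 bp
  39→59: 20 bp
  59→66: 7 bp
  66→79: 13 bp
  79→80: 1 bp
  80→88: 8 bp
  88→94: 6 bp
  94→109: 15 bp
  109→125: 16 bp
  125→140: 15 bp
  140→150: 10 bp
  150→153: 3 bp
  153→163: 10 bp
  163→178: 15 bp
  178→206: 28 bp
  206→215: 9 bp
  215→222: 7 bp
  222→227: 5 bp
  227→231: 4 bp
  231→17 (wrap): 233-231+17 = 19 bp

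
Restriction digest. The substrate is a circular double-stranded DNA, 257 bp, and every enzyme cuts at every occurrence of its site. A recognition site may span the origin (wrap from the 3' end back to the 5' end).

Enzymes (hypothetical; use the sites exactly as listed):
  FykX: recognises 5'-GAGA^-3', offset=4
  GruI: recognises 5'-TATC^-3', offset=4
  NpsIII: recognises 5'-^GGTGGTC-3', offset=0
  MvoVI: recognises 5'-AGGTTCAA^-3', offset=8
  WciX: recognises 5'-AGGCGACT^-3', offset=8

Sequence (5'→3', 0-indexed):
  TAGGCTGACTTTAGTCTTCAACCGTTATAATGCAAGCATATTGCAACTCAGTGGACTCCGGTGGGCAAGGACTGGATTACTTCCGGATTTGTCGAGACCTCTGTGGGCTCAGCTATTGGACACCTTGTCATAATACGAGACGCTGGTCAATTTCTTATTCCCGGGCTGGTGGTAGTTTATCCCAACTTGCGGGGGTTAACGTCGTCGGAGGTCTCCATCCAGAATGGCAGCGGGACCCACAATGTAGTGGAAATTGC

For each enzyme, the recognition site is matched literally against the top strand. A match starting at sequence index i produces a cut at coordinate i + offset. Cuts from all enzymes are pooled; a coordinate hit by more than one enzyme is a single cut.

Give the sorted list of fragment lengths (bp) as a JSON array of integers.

[41,43,173]

Scan for sites:
  FykX (GAGA, off=4): starts [93, 136] → cuts [97, 140]
  GruI (TATC, off=4): starts [177] → cuts [181]
  NpsIII (GGTGGTC, off=0): no sites
  MvoVI (AGGTTCAA, off=8): no sites
  WciX (AGGCGACT, off=8): no sites

All cut coordinates (distinct, sorted): [97, 140, 181]

Fragments:
  97→140: 43 bp
  140→181: 41 bp
  181→97 (wrap): 257-181+97 = 173 bp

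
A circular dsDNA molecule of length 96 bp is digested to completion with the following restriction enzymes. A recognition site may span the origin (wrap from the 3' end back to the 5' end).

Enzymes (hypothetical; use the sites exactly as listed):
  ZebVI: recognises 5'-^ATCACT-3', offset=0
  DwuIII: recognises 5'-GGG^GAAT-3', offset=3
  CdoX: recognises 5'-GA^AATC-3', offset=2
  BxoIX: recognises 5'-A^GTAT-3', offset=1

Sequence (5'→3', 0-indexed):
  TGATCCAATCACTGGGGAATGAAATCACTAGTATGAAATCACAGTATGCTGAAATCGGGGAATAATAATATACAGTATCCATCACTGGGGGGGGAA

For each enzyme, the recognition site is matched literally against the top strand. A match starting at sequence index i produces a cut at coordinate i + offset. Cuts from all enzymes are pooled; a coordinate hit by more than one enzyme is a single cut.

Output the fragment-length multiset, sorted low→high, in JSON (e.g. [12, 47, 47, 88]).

[1,6,6,6,7,7,7,9,9,10,13,15]

Scan for sites:
  ZebVI ATCACT/0: at [7, 23, 80] ⇒ [7, 23, 80]
  DwuIII GGGGAAT/3: at [13, 56, 90] ⇒ [16, 59, 93]
  CdoX GAAATC/2: at [20, 34, 50] ⇒ [22, 36, 52]
  BxoIX AGTAT/1: at [29, 42, 73] ⇒ [30, 43, 74]

Pooled cuts: [7, 16, 22, 23, 30, 36, 43, 52, 59, 74, 80, 93]

Fragments:
  7→16: 9 bp
  16→22: 6 bp
  22→23: 1 bp
  23→30: 7 bp
  30→36: 6 bp
  36→43: 7 bp
  43→52: 9 bp
  52→59: 7 bp
  59→74: 15 bp
  74→80: 6 bp
  80→93: 13 bp
  93→7 (wrap): 96-93+7 = 10 bp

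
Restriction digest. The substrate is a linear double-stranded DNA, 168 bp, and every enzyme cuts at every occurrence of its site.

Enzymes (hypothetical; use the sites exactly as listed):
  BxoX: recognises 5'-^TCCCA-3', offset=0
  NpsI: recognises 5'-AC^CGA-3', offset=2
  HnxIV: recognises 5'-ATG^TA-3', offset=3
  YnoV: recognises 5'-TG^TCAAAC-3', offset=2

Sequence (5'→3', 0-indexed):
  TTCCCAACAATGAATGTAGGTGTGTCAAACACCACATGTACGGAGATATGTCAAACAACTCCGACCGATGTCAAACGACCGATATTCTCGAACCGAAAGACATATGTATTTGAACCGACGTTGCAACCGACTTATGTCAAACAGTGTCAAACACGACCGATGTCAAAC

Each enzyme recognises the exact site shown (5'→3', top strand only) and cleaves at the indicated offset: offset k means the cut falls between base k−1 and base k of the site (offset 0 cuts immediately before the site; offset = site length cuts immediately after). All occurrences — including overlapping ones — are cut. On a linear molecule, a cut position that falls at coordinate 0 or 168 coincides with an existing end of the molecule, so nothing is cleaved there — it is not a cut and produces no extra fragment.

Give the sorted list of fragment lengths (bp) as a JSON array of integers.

Per-enzyme occurrences:
  BxoX TCCCA/0: at [1] ⇒ [1]
  NpsI ACCGA/2: at [63, 77, 91, 113, 125, 155] ⇒ [65, 79, 93, 115, 127, 157]
  HnxIV ATGTA/3: at [13, 35, 103] ⇒ [16, 38, 106]
  YnoV TGTCAAAC/2: at [22, 48, 68, 134, 144, 160] ⇒ [24, 50, 70, 136, 146, 162]

Pooled cuts: [1, 16, 24, 38, 50, 65, 70, 79, 93, 106, 115, 127, 136, 146, 157, 162]

Fragment lengths:
  [0,1): 1 bp
  [1,16): 15 bp
  [16,24): 8 bp
  [24,38): 14 bp
  [38,50): 12 bp
  [50,65): 15 bp
  [65,70): 5 bp
  [70,79): 9 bp
  [79,93): 14 bp
  [93,106): 13 bp
  [106,115): 9 bp
  [115,127): 12 bp
  [127,136): 9 bp
  [136,146): 10 bp
  [146,157): 11 bp
  [157,162): 5 bp
  [162,168): 6 bp

[1,5,5,6,8,9,9,9,10,11,12,12,13,14,14,15,15]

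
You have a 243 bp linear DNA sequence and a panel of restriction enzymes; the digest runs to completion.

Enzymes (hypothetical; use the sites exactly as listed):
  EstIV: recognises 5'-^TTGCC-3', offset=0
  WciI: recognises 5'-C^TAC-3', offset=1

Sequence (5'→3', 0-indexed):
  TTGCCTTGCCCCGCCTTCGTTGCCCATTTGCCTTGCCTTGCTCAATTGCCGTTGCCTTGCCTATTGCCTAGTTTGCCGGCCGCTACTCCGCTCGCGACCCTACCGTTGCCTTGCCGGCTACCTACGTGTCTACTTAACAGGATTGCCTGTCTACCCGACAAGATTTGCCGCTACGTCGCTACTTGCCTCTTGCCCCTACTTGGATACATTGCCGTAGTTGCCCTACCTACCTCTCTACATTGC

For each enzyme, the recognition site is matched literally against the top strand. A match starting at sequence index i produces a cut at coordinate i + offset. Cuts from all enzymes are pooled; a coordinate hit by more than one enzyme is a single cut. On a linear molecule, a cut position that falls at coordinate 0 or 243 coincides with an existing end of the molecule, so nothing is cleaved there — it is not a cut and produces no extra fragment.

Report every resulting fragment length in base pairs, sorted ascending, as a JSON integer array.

Per-enzyme occurrences:
  EstIV (TTGCC, off=0): starts [0, 5, 19, 27, 32, 45, 51, 56, 63, 72, 105, 110, 142, 164, 182, 189, 208, 217] → cuts [5, 19, 27, 32, 45, 51, 56, 63, 72, 105, 110, 142, 164, 182, 189, 208, 217] (position 0 is a terminus of the linear molecule — no cut)
  WciI (CTAC, off=1): starts [82, 99, 117, 121, 129, 150, 170, 178, 195, 222, 226, 234] → cuts [83, 100, 118, 122, 130, 151, 171, 179, 196, 223, 227, 235]

All cut coordinates (distinct, sorted): [5, 19, 27, 32, 45, 51, 56, 63, 72, 83, 100, 105, 110, 118, 122, 130, 142, 151, 164, 171, 179, 182, 189, 196, 208, 217, 223, 227, 235]

Fragments:
  [0,5): 5 bp
  [5,19): 14 bp
  [19,27): 8 bp
  [27,32): 5 bp
  [32,45): 13 bp
  [45,51): 6 bp
  [51,56): 5 bp
  [56,63): 7 bp
  [63,72): 9 bp
  [72,83): 11 bp
  [83,100): 17 bp
  [100,105): 5 bp
  [105,110): 5 bp
  [110,118): 8 bp
  [118,122): 4 bp
  [122,130): 8 bp
  [130,142): 12 bp
  [142,151): 9 bp
  [151,164): 13 bp
  [164,171): 7 bp
  [171,179): 8 bp
  [179,182): 3 bp
  [182,189): 7 bp
  [189,196): 7 bp
  [196,208): 12 bp
  [208,217): 9 bp
  [217,223): 6 bp
  [223,227): 4 bp
  [227,235): 8 bp
  [235,243): 8 bp

[3,4,4,5,5,5,5,5,6,6,7,7,7,7,8,8,8,8,8,8,9,9,9,11,12,12,13,13,14,17]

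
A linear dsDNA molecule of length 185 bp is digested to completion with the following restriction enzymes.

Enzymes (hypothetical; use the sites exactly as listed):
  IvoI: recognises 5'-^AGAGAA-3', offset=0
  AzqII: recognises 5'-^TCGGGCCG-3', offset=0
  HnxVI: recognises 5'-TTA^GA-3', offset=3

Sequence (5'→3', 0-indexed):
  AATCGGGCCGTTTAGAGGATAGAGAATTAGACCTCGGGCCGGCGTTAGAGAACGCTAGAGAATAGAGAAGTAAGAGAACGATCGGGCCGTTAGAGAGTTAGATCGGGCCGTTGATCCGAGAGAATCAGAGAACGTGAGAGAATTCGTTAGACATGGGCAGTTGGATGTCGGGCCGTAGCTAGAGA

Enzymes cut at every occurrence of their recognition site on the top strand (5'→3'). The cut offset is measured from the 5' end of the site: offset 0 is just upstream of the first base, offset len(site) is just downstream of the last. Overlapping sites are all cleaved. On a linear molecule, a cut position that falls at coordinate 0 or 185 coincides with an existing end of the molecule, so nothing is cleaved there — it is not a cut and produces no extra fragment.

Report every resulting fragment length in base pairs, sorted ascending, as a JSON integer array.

Per-enzyme occurrences:
  IvoI (AGAGAA, off=0): starts [20, 46, 56, 63, 72, 118, 126, 136] → cuts [20, 46, 56, 63, 72, 118, 126, 136]
  AzqII (TCGGGCCG, off=0): starts [2, 33, 81, 102, 167] → cuts [2, 33, 81, 102, 167]
  HnxVI (TTAGA, off=3): starts [11, 26, 44, 89, 97, 146] → cuts [14, 29, 47, 92, 100, 149]

Pooled cuts: [2, 14, 20, 29, 33, 46, 47, 56, 63, 72, 81, 92, 100, 102, 118, 126, 136, 149, 167]

Fragment lengths:
  [0,2): 2 bp
  [2,14): 12 bp
  [14,20): 6 bp
  [20,29): 9 bp
  [29,33): 4 bp
  [33,46): 13 bp
  [46,47): 1 bp
  [47,56): 9 bp
  [56,63): 7 bp
  [63,72): 9 bp
  [72,81): 9 bp
  [81,92): 11 bp
  [92,100): 8 bp
  [100,102): 2 bp
  [102,118): 16 bp
  [118,126): 8 bp
  [126,136): 10 bp
  [136,149): 13 bp
  [149,167): 18 bp
  [167,185): 18 bp

[1,2,2,4,6,7,8,8,9,9,9,9,10,11,12,13,13,16,18,18]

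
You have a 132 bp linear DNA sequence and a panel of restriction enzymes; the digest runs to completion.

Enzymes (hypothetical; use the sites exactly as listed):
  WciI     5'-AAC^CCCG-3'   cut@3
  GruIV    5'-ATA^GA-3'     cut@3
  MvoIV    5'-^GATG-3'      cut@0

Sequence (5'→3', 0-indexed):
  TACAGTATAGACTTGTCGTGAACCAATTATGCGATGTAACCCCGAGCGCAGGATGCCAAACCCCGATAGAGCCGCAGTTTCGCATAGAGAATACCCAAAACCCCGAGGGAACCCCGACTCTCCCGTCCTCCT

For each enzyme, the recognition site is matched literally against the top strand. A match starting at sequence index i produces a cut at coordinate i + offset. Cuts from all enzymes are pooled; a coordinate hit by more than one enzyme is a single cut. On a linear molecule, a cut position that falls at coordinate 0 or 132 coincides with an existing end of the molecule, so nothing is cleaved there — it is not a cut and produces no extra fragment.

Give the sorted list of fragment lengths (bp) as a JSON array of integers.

Per-enzyme occurrences:
  WciI (AACCCCG, off=3): starts [37, 58, 98, 109] → cuts [40, 61, 101, 112]
  GruIV (ATAGA, off=3): starts [6, 65, 83] → cuts [9, 68, 86]
  MvoIV (GATG, off=0): starts [32, 51] → cuts [32, 51]

All cut coordinates (distinct, sorted): [9, 32, 40, 51, 61, 68, 86, 101, 112]

Fragments:
  [0,9): 9 bp
  [9,32): 23 bp
  [32,40): 8 bp
  [40,51): 11 bp
  [51,61): 10 bp
  [61,68): 7 bp
  [68,86): 18 bp
  [86,101): 15 bp
  [101,112): 11 bp
  [112,132): 20 bp

[7,8,9,10,11,11,15,18,20,23]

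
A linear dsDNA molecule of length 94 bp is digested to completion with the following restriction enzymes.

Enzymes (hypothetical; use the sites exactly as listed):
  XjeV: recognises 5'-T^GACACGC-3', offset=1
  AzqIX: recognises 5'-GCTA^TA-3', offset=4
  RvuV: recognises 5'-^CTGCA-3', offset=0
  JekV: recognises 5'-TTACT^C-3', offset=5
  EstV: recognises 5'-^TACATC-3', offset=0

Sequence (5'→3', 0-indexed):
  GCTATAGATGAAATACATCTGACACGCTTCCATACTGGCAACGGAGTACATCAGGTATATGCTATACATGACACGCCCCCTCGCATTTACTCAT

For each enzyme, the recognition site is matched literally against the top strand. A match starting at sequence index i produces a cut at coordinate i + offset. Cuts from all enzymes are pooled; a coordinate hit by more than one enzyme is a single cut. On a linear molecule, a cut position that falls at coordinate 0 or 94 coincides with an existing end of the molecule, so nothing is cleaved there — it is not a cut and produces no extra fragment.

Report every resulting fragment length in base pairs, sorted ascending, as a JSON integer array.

Site scan:
  XjeV (TGACACGC, off=1): starts [19, 68] → cuts [20, 69]
  AzqIX (GCTATA, off=4): starts [0, 60] → cuts [4, 64]
  RvuV (CTGCA, off=0): no sites
  JekV (TTACTC, off=5): starts [86] → cuts [91]
  EstV (TACATC, off=0): starts [13, 46] → cuts [13, 46]

All cut coordinates (distinct, sorted): [4, 13, 20, 46, 64, 69, 91]

Fragment lengths:
  [0,4): 4 bp
  [4,13): 9 bp
  [13,20): 7 bp
  [20,46): 26 bp
  [46,64): 18 bp
  [64,69): 5 bp
  [69,91): 22 bp
  [91,94): 3 bp

[3,4,5,7,9,18,22,26]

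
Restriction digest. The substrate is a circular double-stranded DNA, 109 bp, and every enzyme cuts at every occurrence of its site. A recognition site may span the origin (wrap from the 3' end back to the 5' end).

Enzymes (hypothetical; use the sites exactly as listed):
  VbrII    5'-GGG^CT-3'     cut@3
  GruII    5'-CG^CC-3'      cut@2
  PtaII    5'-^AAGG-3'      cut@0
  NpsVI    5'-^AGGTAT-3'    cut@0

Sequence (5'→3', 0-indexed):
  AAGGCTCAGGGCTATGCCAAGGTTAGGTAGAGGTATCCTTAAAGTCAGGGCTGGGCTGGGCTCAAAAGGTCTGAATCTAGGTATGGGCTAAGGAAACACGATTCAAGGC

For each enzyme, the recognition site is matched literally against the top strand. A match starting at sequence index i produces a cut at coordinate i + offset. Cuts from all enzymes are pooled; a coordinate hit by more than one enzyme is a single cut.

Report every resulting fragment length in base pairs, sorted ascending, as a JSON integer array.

Per-enzyme occurrences:
  VbrII GGGCT/3: at [8, 47, 52, 57, 84] ⇒ [11, 50, 55, 60, 87]
  GruII (CGCC, off=2): no sites
  PtaII AAGG/0: at [0, 18, 65, 89, 104] ⇒ [0, 18, 65, 89, 104]
  NpsVI AGGTAT/0: at [30, 78] ⇒ [30, 78]

Pooled cuts: [0, 11, 18, 30, 50, 55, 60, 65, 78, 87, 89, 104]

Fragment lengths:
  0→11: 11 bp
  11→18: 7 bp
  18→30: 12 bp
  30→50: 20 bp
  50→55: 5 bp
  55→60: 5 bp
  60→65: 5 bp
  65→78: 13 bp
  78→87: 9 bp
  87→89: 2 bp
  89→104: 15 bp
  104→0 (wrap): 109-104+0 = 5 bp

[2,5,5,5,5,7,9,11,12,13,15,20]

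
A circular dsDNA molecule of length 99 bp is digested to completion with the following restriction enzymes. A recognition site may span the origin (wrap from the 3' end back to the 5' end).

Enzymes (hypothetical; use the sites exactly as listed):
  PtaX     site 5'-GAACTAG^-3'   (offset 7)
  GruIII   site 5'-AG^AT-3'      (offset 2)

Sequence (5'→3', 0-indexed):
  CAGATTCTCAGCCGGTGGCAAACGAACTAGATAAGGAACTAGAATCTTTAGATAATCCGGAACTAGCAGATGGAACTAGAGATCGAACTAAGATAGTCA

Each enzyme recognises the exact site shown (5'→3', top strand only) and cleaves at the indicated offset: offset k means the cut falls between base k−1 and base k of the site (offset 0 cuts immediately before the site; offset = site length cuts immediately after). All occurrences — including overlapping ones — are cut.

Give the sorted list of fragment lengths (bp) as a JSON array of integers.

[2,3,9,10,10,11,12,15,27]

Per-enzyme occurrences:
  PtaX (GAACTAG, off=7): starts [23, 35, 59, 72] → cuts [30, 42, 66, 79]
  GruIII (AGAT, off=2): starts [1, 28, 49, 67, 79, 90] → cuts [3, 30, 51, 69, 81, 92]

All cut coordinates (distinct, sorted): [3, 30, 42, 51, 66, 69, 79, 81, 92]

Fragment lengths:
  3→30: 27 bp
  30→42: 12 bp
  42→51: 9 bp
  51→66: 15 bp
  66→69: 3 bp
  69→79: 10 bp
  79→81: 2 bp
  81→92: 11 bp
  92→3 (wrap): 99-92+3 = 10 bp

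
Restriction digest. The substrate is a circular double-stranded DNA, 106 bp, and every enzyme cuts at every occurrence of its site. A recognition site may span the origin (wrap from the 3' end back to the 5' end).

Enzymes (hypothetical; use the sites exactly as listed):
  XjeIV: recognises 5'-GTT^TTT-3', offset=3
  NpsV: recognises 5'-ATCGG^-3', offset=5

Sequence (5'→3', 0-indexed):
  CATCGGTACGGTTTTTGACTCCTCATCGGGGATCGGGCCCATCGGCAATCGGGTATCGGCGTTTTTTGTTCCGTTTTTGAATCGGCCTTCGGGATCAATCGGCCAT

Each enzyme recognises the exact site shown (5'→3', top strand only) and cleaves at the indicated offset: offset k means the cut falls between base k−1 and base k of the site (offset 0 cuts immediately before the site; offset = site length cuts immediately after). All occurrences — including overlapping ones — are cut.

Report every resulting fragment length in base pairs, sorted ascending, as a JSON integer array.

[4,7,7,7,7,9,10,10,12,16,17]

Per-enzyme occurrences:
  XjeIV GTTTTT/3: at [10, 60, 72] ⇒ [13, 63, 75]
  NpsV ATCGG/5: at [1, 24, 31, 40, 47, 54, 80, 97] ⇒ [6, 29, 36, 45, 52, 59, 85, 102]

Pooled cuts: [6, 13, 29, 36, 45, 52, 59, 63, 75, 85, 102]

Fragments:
  6→13: 7 bp
  13→29: 16 bp
  29→36: 7 bp
  36→45: 9 bp
  45→52: 7 bp
  52→59: 7 bp
  59→63: 4 bp
  63→75: 12 bp
  75→85: 10 bp
  85→102: 17 bp
  102→6 (wrap): 106-102+6 = 10 bp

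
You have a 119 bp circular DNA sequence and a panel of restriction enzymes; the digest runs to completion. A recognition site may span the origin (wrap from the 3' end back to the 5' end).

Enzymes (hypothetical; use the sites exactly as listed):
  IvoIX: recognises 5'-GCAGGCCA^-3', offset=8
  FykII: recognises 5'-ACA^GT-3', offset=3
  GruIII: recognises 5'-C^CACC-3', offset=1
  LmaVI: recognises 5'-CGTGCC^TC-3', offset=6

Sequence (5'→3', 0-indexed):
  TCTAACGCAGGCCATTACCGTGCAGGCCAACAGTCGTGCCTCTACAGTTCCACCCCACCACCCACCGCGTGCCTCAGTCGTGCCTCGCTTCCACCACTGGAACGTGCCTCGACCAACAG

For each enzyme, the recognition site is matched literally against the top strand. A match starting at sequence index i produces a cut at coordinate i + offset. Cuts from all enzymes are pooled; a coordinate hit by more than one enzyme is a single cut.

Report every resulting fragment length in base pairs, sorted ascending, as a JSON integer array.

[3,3,4,4,5,6,7,8,10,11,11,15,15,17]

Scan for sites:
  IvoIX (GCAGGCCA, off=8): starts [6, 21] → cuts [14, 29]
  FykII (ACAGT, off=3): starts [29, 43, 115] → cuts [32, 46, 118]
  GruIII (CCACC, off=1): starts [49, 54, 57, 61, 90] → cuts [50, 55, 58, 62, 91]
  LmaVI (CGTGCCTC, off=6): starts [34, 67, 78, 102] → cuts [40, 73, 84, 108]

All cut coordinates (distinct, sorted): [14, 29, 32, 40, 46, 50, 55, 58, 62, 73, 84, 91, 108, 118]

Fragment lengths:
  14→29: 15 bp
  29→32: 3 bp
  32→40: 8 bp
  40→46: 6 bp
  46→50: 4 bp
  50→55: 5 bp
  55→58: 3 bp
  58→62: 4 bp
  62→73: 11 bp
  73→84: 11 bp
  84→91: 7 bp
  91→108: 17 bp
  108→118: 10 bp
  118→14 (wrap): 119-118+14 = 15 bp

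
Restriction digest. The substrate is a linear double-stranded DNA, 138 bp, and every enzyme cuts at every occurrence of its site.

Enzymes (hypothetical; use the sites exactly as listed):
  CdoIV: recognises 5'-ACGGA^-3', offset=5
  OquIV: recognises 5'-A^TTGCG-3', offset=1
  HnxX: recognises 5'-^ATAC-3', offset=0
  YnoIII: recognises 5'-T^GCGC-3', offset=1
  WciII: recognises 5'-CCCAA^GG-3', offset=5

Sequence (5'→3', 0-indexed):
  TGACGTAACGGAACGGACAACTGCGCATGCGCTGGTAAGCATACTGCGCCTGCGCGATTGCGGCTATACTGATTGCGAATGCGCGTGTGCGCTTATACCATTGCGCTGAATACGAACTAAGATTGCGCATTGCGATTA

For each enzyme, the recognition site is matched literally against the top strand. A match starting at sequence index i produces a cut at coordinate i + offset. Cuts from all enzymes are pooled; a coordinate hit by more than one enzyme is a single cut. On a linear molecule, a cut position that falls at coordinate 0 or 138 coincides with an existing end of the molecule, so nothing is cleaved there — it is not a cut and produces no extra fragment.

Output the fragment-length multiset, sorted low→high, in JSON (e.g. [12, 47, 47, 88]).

[2,2,5,5,5,5,6,6,6,6,6,7,7,8,8,8,9,12,12,13]

Site scan:
  CdoIV (ACGGA, off=5): starts [7, 12] → cuts [12, 17]
  OquIV (ATTGCG, off=1): starts [56, 71, 99, 121, 128] → cuts [57, 72, 100, 122, 129]
  HnxX (ATAC, off=0): starts [40, 65, 94, 109] → cuts [40, 65, 94, 109]
  YnoIII (TGCGC, off=1): starts [21, 27, 44, 50, 79, 87, 101, 123] → cuts [22, 28, 45, 51, 80, 88, 102, 124]
  WciII (CCCAAGG, off=5): no sites

All cut coordinates (distinct, sorted): [12, 17, 22, 28, 40, 45, 51, 57, 65, 72, 80, 88, 94, 100, 102, 109, 122, 124, 129]

Fragment lengths:
  [0,12): 12 bp
  [12,17): 5 bp
  [17,22): 5 bp
  [22,28): 6 bp
  [28,40): 12 bp
  [40,45): 5 bp
  [45,51): 6 bp
  [51,57): 6 bp
  [57,65): 8 bp
  [65,72): 7 bp
  [72,80): 8 bp
  [80,88): 8 bp
  [88,94): 6 bp
  [94,100): 6 bp
  [100,102): 2 bp
  [102,109): 7 bp
  [109,122): 13 bp
  [122,124): 2 bp
  [124,129): 5 bp
  [129,138): 9 bp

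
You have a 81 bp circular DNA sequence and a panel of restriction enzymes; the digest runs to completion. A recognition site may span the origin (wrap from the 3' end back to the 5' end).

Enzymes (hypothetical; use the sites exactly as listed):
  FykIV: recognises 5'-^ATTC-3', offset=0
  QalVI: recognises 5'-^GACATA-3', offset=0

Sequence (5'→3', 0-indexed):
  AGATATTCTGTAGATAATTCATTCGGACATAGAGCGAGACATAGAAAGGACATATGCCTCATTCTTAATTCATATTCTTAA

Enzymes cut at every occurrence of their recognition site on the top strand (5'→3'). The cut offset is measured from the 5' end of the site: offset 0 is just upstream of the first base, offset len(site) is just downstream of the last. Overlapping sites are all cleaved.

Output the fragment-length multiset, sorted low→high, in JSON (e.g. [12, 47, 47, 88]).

[4,5,6,7,11,12,12,12,12]

Scan for sites:
  FykIV ATTC/0: at [4, 16, 20, 60, 67, 73] ⇒ [4, 16, 20, 60, 67, 73]
  QalVI GACATA/0: at [25, 37, 48] ⇒ [25, 37, 48]

Pooled cuts: [4, 16, 20, 25, 37, 48, 60, 67, 73]

Fragments:
  4→16: 12 bp
  16→20: 4 bp
  20→25: 5 bp
  25→37: 12 bp
  37→48: 11 bp
  48→60: 12 bp
  60→67: 7 bp
  67→73: 6 bp
  73→4 (wrap): 81-73+4 = 12 bp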